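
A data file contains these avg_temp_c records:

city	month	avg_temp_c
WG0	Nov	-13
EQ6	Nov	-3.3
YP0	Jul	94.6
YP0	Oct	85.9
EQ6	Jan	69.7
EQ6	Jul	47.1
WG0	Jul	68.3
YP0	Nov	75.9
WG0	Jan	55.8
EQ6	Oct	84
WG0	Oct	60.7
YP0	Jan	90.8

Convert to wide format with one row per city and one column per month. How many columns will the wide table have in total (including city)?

5

1 column for city plus 4 distinct month values → 5 columns.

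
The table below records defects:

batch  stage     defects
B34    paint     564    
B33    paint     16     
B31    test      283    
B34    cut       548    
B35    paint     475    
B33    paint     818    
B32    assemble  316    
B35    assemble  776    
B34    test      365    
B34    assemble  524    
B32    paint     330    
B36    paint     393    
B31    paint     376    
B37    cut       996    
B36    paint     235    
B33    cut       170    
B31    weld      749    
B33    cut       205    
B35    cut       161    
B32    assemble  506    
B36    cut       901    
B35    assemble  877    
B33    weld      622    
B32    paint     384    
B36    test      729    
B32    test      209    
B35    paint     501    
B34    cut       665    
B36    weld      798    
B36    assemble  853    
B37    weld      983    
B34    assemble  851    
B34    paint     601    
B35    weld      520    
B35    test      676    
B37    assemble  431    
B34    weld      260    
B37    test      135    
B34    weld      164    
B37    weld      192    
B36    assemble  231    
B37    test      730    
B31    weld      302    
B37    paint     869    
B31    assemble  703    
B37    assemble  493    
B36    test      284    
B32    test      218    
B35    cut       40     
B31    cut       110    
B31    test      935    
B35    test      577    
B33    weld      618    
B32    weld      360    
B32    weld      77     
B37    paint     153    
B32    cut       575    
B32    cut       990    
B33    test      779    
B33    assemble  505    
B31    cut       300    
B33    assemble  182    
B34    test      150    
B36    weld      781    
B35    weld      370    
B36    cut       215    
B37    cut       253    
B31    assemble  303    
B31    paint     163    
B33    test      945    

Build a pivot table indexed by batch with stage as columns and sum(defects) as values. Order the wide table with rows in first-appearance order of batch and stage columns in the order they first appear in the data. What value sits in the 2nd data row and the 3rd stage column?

With rows in first-appearance order of batch, row 2 is batch=B33. stage columns in first-appearance order: paint, test, cut, assemble, weld; column 3 is cut.
Long rows with batch=B33, stage=cut: 170 + 205 = 375.

375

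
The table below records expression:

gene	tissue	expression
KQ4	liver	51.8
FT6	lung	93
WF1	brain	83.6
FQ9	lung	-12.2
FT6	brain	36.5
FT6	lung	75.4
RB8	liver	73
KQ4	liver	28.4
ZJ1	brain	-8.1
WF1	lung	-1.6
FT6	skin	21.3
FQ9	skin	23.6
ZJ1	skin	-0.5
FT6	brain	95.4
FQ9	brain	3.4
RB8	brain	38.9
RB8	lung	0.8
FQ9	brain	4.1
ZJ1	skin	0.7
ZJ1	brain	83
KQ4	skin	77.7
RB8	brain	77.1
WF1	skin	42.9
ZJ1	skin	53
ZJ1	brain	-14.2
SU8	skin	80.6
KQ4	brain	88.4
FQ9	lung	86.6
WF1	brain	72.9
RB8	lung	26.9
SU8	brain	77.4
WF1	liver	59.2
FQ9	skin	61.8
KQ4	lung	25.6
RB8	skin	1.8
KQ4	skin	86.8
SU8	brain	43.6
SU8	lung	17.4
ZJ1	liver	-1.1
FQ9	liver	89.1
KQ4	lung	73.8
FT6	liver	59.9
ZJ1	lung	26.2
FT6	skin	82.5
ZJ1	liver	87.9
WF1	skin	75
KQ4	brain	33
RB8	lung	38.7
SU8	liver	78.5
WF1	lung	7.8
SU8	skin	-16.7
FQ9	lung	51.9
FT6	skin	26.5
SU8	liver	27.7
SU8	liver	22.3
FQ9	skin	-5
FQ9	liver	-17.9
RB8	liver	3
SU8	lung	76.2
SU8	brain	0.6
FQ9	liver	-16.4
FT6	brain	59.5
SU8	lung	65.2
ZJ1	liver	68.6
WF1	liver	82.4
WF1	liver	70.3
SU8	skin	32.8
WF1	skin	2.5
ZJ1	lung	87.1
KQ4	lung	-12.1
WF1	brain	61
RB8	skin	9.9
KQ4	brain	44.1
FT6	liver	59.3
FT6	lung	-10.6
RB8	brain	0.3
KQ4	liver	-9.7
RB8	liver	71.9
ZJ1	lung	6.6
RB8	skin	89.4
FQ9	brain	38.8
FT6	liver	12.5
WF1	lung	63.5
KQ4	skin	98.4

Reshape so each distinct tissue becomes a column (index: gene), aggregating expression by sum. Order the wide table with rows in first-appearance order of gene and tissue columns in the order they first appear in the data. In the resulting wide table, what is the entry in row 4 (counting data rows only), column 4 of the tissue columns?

80.4

With rows in first-appearance order of gene, row 4 is gene=FQ9. tissue columns in first-appearance order: liver, lung, brain, skin; column 4 is skin.
Long rows with gene=FQ9, tissue=skin: 23.6 + 61.8 + -5 = 80.4.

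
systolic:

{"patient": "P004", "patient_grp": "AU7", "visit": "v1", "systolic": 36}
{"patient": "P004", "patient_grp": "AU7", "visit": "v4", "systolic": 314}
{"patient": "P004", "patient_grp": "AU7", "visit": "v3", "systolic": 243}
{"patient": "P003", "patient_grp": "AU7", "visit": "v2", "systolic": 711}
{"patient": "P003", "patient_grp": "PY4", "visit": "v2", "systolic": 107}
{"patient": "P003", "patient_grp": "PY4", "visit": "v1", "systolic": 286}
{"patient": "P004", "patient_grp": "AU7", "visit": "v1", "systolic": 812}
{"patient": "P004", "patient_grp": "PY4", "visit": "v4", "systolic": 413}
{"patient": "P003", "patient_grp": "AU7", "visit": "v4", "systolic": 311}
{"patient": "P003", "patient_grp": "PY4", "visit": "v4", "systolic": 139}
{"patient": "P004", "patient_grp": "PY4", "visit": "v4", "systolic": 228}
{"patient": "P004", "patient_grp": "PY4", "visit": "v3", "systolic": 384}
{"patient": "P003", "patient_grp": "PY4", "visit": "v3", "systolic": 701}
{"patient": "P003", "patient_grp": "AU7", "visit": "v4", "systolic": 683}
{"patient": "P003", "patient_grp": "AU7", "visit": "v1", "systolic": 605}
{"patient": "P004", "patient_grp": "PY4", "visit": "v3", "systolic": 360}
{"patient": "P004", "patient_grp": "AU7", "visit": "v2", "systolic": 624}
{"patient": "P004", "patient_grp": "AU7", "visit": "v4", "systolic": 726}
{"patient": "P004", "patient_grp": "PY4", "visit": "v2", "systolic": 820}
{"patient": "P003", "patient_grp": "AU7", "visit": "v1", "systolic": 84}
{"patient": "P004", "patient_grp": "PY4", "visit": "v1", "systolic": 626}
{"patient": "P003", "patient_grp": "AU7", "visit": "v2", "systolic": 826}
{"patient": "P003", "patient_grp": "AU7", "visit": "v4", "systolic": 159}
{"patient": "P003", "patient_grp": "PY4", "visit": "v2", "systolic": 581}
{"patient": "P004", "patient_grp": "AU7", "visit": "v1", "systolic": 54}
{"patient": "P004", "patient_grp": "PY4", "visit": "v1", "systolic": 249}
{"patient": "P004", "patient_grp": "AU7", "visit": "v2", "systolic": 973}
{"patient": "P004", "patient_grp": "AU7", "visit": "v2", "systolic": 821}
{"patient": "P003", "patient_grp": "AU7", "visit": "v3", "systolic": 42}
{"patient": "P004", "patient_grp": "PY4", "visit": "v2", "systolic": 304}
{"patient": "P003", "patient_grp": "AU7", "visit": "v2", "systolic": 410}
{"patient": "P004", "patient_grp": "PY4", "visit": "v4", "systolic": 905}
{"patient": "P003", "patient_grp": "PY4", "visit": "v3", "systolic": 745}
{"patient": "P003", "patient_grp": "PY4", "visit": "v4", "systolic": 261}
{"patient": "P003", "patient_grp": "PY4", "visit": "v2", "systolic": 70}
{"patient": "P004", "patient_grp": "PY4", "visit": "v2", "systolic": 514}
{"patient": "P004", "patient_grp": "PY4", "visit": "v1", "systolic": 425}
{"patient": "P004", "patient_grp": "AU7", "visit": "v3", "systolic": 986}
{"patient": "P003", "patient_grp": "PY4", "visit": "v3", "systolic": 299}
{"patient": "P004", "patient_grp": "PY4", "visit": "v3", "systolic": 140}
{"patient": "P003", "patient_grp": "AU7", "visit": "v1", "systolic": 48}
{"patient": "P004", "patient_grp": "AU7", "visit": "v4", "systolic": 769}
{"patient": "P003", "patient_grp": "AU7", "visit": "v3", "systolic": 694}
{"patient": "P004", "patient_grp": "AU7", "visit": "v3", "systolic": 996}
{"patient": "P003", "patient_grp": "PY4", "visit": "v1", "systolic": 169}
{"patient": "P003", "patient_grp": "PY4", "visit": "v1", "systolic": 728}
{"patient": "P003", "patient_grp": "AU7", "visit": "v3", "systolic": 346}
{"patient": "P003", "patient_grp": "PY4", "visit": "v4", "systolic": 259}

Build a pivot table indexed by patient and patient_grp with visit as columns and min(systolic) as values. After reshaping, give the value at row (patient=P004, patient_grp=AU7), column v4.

314

Rows with patient=P004, patient_grp=AU7 and visit=v4: systolic values are 314, 726, 769.
min(314, 726, 769) = 314.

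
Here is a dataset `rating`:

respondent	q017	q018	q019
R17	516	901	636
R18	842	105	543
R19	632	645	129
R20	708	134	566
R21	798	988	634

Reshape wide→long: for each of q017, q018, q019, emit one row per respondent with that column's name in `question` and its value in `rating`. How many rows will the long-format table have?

15

5 respondent values × 3 melted columns = 15 rows.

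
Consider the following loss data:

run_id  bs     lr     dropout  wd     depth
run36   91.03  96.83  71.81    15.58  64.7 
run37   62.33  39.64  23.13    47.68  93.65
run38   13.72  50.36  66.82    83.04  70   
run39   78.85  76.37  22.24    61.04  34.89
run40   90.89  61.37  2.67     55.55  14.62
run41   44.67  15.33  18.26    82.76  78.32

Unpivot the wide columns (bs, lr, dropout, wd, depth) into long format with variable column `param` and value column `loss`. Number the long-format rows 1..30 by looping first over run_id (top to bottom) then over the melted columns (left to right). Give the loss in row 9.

30 rows total (6 × 5). Row 9: index ⌊(9-1)/5⌋ = 1 into run_id → run37; (9-1) mod 5 = 3 into the melted columns → wd.
So row 9 is (run37, wd, 47.68); loss = 47.68.

47.68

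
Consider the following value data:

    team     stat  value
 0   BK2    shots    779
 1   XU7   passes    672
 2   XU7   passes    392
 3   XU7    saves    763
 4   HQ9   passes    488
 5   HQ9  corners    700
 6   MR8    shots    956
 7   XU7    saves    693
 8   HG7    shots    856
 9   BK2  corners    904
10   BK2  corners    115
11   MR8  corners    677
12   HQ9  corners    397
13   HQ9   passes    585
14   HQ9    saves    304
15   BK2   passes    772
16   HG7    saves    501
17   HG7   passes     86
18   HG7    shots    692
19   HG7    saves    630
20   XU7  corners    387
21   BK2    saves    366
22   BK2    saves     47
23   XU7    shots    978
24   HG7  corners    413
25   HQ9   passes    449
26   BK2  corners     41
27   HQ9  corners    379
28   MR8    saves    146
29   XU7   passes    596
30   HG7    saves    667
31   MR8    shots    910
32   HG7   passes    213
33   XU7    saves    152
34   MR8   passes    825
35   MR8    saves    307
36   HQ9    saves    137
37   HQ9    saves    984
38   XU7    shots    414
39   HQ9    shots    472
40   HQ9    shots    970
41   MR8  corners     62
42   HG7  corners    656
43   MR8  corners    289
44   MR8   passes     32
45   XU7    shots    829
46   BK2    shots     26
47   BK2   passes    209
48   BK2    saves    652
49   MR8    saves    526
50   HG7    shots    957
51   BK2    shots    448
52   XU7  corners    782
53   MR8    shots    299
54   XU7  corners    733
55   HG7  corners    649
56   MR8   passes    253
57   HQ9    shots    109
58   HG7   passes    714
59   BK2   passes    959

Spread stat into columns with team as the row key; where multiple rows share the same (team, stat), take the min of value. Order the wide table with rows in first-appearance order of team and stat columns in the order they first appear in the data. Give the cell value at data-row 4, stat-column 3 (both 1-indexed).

With rows in first-appearance order of team, row 4 is team=MR8. stat columns in first-appearance order: shots, passes, saves, corners; column 3 is saves.
Long rows with team=MR8, stat=saves: min(146, 307, 526) = 146.

146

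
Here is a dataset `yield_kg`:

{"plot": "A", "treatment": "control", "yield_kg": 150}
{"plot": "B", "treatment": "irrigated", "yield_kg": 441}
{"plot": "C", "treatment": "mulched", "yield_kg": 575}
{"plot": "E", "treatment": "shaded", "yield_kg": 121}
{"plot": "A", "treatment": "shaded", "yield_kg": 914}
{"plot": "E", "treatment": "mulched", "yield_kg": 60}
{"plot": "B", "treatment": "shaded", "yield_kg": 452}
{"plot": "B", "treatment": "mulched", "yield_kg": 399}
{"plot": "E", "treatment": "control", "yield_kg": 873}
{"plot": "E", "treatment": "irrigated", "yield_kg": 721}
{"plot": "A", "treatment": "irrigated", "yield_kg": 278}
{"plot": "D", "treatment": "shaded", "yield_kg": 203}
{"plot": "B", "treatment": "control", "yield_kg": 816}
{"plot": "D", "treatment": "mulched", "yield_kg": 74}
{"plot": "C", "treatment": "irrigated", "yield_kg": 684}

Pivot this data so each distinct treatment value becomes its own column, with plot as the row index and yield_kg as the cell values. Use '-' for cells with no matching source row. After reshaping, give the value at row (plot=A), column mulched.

No long-format row has plot=A and treatment=mulched, so the cell is -.

-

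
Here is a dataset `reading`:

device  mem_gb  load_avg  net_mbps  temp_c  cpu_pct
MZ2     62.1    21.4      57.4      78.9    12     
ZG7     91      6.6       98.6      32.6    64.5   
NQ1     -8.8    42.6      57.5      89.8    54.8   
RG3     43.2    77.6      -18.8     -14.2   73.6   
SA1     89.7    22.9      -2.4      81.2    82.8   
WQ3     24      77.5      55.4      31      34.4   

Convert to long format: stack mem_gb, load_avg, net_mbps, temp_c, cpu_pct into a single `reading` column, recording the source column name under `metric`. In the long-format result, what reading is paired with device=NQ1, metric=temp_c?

Unpivoting turns each (device, wide-column) pair into one long row.
The wide cell at row NQ1, column temp_c holds 89.8, so the long row (NQ1, temp_c) has reading=89.8.

89.8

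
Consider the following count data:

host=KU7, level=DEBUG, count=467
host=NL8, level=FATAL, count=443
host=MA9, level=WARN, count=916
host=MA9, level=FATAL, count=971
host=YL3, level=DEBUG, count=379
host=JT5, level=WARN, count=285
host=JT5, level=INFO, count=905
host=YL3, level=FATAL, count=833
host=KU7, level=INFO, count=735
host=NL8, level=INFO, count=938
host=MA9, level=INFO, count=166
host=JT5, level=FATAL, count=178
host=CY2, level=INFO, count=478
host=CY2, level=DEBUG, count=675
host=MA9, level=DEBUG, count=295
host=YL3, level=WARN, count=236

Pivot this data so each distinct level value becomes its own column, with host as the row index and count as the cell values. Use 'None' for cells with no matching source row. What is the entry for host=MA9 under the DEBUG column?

The long row with host=MA9, level=DEBUG has count=295.

295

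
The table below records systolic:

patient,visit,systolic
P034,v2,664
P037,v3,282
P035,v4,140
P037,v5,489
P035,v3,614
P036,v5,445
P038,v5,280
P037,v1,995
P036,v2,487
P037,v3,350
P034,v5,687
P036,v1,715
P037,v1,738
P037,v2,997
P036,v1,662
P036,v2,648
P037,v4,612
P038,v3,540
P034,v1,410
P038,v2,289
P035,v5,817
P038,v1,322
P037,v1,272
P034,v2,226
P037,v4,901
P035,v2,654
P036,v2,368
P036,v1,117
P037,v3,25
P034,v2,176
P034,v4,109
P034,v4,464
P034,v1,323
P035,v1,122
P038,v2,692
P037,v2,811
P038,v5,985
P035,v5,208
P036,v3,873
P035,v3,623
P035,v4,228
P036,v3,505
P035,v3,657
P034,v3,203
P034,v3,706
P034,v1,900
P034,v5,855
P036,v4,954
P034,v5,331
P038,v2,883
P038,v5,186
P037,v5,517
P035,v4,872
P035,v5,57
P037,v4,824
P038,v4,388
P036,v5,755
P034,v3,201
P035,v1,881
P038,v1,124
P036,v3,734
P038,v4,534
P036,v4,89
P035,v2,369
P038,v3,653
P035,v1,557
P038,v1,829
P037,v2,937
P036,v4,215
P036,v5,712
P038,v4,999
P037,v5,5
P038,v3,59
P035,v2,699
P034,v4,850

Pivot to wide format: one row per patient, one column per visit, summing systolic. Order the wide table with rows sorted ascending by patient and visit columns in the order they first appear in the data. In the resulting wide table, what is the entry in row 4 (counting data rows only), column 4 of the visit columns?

With rows sorted ascending by patient, row 4 is patient=P037. visit columns in first-appearance order: v2, v3, v4, v5, v1; column 4 is v5.
Long rows with patient=P037, visit=v5: 489 + 517 + 5 = 1011.

1011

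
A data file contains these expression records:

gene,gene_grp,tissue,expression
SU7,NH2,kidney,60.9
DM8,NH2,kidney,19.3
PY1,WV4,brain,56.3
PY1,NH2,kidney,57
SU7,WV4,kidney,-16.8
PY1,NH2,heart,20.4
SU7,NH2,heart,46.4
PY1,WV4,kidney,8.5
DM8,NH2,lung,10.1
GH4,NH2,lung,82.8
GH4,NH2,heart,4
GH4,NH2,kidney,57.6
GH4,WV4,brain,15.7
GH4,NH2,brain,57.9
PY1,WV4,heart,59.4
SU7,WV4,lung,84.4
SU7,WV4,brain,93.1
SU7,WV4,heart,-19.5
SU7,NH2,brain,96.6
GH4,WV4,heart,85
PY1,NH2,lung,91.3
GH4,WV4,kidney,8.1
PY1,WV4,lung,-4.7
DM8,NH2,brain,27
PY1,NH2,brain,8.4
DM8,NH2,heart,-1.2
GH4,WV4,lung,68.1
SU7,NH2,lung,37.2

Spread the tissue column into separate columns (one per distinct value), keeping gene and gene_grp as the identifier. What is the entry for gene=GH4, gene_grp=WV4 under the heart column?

Wide layout: rows indexed by gene and gene_grp, columns are the 4 distinct tissue values (kidney, brain, heart, lung).
Cell (gene=GH4, gene_grp=WV4, tissue=heart) draws from the long row where gene=GH4, gene_grp=WV4 and tissue=heart, which has expression=85.

85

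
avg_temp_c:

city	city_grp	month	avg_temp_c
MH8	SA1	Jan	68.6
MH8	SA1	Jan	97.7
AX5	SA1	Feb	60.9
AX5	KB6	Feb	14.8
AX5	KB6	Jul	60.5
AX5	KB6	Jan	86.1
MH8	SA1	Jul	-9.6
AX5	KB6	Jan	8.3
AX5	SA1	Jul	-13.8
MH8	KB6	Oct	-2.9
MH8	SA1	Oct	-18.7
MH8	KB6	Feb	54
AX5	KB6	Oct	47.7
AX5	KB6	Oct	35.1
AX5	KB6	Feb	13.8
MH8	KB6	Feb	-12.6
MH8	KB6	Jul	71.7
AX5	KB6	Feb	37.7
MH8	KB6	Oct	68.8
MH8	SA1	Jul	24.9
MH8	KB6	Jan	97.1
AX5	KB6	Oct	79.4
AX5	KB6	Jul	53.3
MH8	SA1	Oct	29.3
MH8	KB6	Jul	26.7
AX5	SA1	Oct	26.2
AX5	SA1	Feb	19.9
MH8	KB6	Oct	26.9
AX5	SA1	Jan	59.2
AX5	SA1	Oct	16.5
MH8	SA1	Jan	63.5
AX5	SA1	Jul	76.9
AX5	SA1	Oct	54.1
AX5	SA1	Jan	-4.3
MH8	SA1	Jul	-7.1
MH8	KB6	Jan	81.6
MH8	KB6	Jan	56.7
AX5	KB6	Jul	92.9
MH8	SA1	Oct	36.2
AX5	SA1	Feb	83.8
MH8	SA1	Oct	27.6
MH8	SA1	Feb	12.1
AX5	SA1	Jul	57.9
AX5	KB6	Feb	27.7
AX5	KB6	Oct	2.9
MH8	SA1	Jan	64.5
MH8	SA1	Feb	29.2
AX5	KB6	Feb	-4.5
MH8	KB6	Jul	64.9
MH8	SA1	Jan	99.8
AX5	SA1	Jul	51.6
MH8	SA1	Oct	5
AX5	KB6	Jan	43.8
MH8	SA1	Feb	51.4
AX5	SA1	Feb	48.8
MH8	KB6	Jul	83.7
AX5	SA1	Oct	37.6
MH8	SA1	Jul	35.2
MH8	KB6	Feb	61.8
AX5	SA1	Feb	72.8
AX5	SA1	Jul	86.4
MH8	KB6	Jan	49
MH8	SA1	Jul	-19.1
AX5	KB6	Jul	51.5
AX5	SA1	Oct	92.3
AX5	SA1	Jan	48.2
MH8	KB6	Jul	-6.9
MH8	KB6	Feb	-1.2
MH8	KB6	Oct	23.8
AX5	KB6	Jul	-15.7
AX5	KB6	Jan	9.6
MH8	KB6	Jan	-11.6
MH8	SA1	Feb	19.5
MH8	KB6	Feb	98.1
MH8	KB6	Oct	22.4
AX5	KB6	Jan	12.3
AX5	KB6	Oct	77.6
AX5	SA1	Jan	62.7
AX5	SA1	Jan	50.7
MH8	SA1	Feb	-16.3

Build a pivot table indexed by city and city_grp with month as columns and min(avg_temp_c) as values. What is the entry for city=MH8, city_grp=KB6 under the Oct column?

-2.9

Rows with city=MH8, city_grp=KB6 and month=Oct: avg_temp_c values are -2.9, 68.8, 26.9, 23.8, 22.4.
min(-2.9, 68.8, 26.9, 23.8, 22.4) = -2.9.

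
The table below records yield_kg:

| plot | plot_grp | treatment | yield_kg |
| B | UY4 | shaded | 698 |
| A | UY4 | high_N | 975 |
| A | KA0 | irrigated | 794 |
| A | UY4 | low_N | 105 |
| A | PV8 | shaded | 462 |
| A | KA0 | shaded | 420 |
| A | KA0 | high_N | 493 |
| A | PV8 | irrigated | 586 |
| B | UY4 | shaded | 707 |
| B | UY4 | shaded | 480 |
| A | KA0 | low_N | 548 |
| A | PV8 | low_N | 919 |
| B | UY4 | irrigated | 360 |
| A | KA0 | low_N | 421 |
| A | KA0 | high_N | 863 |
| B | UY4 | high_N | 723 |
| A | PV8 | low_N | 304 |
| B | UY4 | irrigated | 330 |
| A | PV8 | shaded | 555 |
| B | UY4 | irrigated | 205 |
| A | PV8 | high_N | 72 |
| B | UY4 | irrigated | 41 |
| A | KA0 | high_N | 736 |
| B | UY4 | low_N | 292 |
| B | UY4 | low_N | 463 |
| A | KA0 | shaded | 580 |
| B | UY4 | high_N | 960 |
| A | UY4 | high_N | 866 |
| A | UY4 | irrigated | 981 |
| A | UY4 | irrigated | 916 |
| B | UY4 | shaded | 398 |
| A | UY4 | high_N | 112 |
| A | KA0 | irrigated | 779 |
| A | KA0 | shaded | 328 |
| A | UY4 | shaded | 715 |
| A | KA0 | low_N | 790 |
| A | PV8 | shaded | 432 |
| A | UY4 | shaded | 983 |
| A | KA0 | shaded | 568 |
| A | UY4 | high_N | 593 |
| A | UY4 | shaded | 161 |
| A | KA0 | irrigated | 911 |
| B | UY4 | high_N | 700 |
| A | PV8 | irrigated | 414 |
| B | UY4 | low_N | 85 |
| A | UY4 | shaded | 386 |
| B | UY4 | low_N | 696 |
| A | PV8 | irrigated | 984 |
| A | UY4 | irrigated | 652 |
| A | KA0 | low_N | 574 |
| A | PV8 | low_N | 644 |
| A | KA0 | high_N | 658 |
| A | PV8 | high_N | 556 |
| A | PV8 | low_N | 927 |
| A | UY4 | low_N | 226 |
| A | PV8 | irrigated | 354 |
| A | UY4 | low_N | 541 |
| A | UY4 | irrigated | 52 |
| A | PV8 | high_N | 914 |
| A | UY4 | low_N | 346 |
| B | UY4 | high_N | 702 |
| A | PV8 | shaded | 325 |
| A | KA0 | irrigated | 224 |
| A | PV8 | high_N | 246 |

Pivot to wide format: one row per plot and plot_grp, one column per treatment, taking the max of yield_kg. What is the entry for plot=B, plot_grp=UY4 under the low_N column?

Rows with plot=B, plot_grp=UY4 and treatment=low_N: yield_kg values are 292, 463, 85, 696.
max(292, 463, 85, 696) = 696.

696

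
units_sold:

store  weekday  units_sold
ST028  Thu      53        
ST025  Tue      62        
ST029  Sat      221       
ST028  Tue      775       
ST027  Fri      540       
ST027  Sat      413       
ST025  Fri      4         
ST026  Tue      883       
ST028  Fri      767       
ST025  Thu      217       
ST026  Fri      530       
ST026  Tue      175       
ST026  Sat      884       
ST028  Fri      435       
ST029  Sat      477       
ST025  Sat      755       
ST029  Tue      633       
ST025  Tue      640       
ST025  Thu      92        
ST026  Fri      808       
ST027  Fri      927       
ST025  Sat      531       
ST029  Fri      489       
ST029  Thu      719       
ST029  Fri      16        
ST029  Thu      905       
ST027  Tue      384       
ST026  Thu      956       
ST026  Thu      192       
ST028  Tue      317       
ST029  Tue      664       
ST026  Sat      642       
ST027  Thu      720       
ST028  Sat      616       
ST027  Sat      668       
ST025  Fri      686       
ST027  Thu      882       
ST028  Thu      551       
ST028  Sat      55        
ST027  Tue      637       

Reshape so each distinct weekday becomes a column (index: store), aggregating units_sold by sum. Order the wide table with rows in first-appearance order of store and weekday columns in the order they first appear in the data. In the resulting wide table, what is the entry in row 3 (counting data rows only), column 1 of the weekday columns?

With rows in first-appearance order of store, row 3 is store=ST029. weekday columns in first-appearance order: Thu, Tue, Sat, Fri; column 1 is Thu.
Long rows with store=ST029, weekday=Thu: 719 + 905 = 1624.

1624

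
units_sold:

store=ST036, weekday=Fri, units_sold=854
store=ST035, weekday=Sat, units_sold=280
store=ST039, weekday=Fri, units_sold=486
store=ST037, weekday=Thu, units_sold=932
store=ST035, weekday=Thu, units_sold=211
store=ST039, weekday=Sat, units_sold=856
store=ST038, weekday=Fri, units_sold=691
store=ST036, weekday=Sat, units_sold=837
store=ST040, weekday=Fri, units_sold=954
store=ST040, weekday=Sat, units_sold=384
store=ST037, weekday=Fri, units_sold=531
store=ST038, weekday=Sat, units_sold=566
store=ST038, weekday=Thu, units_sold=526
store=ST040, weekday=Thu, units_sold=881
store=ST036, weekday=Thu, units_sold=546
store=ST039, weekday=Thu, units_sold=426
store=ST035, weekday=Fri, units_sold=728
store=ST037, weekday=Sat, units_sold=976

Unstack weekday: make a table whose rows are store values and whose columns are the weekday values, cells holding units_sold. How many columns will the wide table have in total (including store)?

4

1 column for store plus 3 distinct weekday values → 4 columns.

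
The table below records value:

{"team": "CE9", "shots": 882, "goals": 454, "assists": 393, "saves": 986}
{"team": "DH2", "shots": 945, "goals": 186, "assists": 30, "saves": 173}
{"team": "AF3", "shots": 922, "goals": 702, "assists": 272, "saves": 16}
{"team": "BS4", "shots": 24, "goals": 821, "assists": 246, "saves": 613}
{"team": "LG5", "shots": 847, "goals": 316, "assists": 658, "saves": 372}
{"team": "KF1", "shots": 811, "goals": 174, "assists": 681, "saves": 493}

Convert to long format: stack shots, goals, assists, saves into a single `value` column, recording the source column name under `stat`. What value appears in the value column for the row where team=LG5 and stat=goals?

Unpivoting turns each (team, wide-column) pair into one long row.
The wide cell at row LG5, column goals holds 316, so the long row (LG5, goals) has value=316.

316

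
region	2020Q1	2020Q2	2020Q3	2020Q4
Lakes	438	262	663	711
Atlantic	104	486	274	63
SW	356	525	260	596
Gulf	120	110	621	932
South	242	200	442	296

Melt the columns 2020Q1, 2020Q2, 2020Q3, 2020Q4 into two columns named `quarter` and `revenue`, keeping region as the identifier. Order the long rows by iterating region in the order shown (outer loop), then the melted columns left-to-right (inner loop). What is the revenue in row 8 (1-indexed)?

63

20 rows total (5 × 4). Row 8: index ⌊(8-1)/4⌋ = 1 into region → Atlantic; (8-1) mod 4 = 3 into the melted columns → 2020Q4.
So row 8 is (Atlantic, 2020Q4, 63); revenue = 63.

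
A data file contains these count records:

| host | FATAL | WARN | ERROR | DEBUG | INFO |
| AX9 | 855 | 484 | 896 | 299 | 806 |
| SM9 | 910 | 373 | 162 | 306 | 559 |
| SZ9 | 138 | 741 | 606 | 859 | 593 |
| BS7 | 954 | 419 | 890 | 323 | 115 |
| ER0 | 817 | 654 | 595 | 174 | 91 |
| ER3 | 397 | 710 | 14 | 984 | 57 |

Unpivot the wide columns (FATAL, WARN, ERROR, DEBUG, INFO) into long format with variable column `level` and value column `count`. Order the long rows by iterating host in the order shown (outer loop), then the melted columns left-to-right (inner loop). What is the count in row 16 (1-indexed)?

954

30 rows total (6 × 5). Row 16: index ⌊(16-1)/5⌋ = 3 into host → BS7; (16-1) mod 5 = 0 into the melted columns → FATAL.
So row 16 is (BS7, FATAL, 954); count = 954.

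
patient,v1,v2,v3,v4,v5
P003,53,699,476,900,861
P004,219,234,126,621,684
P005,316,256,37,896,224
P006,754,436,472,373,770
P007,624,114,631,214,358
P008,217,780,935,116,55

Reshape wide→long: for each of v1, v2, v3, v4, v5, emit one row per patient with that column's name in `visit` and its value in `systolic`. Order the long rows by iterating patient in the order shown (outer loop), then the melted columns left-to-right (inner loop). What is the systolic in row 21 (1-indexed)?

624

30 rows total (6 × 5). Row 21: index ⌊(21-1)/5⌋ = 4 into patient → P007; (21-1) mod 5 = 0 into the melted columns → v1.
So row 21 is (P007, v1, 624); systolic = 624.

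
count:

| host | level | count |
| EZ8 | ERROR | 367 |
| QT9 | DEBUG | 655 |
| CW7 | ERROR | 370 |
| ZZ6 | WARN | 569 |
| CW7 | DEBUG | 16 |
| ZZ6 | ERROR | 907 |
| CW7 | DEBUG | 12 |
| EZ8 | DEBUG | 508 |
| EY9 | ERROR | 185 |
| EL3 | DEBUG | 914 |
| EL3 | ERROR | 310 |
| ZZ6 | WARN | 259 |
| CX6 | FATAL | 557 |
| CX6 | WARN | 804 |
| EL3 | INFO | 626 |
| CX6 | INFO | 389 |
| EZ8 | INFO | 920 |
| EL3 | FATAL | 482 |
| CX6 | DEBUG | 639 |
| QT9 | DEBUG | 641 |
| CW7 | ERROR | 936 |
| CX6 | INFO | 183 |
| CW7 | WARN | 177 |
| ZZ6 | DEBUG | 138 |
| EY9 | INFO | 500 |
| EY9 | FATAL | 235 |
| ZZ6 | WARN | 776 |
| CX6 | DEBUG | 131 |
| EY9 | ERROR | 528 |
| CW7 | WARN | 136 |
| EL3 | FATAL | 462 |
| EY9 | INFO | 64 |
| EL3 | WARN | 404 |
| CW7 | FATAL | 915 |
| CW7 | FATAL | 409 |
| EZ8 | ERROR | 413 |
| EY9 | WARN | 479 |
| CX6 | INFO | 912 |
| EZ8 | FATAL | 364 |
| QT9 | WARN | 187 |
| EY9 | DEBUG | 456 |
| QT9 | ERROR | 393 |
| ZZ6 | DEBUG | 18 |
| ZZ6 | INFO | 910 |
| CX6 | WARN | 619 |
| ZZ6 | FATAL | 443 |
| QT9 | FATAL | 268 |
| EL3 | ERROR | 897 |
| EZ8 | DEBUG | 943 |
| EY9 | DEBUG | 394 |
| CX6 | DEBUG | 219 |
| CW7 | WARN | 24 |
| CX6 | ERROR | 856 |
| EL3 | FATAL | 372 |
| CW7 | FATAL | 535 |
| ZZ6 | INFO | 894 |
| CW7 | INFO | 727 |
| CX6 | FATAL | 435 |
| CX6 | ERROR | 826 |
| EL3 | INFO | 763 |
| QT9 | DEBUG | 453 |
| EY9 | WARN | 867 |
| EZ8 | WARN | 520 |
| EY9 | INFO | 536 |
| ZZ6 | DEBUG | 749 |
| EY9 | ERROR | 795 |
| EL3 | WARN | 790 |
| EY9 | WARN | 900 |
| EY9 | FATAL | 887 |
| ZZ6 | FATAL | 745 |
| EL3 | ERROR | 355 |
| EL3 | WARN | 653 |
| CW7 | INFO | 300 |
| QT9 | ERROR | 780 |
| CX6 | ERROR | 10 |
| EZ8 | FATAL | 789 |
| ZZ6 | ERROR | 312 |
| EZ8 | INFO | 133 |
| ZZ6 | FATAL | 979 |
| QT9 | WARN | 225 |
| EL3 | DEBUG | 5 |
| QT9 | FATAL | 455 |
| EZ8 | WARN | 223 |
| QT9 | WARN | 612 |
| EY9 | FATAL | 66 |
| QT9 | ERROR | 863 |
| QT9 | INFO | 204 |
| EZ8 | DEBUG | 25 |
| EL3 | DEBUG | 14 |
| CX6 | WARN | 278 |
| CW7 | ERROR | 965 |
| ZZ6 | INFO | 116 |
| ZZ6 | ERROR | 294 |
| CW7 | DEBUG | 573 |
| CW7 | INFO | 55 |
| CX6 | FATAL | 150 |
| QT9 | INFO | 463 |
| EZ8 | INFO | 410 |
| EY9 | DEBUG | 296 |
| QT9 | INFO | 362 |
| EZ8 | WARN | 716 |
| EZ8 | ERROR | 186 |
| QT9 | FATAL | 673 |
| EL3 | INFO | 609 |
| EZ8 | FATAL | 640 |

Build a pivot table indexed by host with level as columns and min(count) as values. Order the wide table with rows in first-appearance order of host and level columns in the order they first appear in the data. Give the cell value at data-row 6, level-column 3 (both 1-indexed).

404

With rows in first-appearance order of host, row 6 is host=EL3. level columns in first-appearance order: ERROR, DEBUG, WARN, FATAL, INFO; column 3 is WARN.
Long rows with host=EL3, level=WARN: min(404, 790, 653) = 404.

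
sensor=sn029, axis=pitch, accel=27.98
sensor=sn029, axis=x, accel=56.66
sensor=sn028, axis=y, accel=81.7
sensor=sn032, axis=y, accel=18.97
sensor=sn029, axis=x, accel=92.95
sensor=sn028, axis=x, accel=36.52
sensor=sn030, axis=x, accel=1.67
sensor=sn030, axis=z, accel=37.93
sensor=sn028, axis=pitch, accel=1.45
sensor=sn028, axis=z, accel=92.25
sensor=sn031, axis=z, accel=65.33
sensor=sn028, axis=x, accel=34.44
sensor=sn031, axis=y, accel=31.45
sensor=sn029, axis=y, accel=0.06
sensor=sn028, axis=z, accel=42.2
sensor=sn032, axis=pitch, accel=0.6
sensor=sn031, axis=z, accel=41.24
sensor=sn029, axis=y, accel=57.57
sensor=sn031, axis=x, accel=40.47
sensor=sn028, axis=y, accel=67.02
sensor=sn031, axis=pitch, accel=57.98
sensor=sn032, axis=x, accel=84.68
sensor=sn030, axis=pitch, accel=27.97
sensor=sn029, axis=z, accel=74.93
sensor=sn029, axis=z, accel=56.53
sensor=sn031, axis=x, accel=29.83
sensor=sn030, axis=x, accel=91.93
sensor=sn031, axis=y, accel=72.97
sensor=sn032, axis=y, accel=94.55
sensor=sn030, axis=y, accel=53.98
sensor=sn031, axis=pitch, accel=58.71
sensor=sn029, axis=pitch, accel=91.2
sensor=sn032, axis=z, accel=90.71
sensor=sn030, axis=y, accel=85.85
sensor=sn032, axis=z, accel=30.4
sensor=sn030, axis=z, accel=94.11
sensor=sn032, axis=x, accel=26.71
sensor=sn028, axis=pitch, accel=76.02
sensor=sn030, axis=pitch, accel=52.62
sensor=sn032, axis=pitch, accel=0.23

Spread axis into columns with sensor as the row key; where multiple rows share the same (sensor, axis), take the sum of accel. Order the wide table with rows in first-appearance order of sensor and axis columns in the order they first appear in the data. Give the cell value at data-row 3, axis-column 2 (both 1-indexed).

With rows in first-appearance order of sensor, row 3 is sensor=sn032. axis columns in first-appearance order: pitch, x, y, z; column 2 is x.
Long rows with sensor=sn032, axis=x: 84.68 + 26.71 = 111.39.

111.39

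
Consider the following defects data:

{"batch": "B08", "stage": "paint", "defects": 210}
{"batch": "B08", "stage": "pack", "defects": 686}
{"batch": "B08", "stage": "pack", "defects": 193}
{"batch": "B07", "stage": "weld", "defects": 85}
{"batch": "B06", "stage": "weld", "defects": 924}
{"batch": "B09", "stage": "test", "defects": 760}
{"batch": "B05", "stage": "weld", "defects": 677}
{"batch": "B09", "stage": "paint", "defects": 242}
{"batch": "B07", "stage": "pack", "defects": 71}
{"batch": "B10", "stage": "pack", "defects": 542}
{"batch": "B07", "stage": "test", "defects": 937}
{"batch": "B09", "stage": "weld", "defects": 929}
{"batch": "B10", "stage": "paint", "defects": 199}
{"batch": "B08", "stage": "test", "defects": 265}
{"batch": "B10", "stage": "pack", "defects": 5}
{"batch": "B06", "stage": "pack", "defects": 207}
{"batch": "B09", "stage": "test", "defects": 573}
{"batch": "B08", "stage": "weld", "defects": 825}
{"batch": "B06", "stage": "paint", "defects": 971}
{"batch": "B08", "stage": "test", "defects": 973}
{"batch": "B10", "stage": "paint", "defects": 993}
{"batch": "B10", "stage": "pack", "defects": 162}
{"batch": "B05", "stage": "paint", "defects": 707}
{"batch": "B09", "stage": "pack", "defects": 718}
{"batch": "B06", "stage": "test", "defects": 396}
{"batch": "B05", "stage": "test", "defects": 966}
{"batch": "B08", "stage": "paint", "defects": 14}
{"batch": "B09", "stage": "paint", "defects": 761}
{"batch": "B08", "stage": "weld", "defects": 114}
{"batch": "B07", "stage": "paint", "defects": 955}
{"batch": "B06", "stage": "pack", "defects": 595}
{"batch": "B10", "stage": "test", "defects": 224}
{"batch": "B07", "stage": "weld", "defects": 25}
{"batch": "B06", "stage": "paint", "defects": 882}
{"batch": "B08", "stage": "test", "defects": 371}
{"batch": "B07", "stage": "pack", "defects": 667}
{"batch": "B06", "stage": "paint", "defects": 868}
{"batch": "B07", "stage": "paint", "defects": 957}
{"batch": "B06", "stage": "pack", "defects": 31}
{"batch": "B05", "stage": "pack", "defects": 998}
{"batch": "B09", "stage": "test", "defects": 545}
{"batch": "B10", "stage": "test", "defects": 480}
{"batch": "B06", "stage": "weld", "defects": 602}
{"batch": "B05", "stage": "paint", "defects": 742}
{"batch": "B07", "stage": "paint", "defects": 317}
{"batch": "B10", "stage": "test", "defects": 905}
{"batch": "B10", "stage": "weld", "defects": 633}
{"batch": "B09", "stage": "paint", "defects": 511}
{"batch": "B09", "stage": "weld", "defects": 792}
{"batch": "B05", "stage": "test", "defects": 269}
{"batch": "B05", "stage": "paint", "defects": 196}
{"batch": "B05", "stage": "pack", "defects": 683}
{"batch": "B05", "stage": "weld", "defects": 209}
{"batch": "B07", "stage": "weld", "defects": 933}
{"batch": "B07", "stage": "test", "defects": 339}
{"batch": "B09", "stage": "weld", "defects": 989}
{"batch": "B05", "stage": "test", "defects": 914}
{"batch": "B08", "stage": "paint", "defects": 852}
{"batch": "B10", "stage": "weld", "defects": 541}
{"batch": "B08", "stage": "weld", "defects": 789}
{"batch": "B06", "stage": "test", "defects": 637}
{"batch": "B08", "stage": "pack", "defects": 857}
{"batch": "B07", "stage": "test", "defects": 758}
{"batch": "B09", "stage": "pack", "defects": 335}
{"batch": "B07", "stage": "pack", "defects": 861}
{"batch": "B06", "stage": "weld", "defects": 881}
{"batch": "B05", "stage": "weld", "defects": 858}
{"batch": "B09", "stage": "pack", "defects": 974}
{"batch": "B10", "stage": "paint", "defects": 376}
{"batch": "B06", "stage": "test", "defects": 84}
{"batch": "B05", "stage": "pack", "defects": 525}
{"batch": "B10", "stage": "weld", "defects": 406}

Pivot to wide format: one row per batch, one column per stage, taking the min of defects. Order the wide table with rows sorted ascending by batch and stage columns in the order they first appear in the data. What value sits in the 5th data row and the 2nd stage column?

335

With rows sorted ascending by batch, row 5 is batch=B09. stage columns in first-appearance order: paint, pack, weld, test; column 2 is pack.
Long rows with batch=B09, stage=pack: min(718, 335, 974) = 335.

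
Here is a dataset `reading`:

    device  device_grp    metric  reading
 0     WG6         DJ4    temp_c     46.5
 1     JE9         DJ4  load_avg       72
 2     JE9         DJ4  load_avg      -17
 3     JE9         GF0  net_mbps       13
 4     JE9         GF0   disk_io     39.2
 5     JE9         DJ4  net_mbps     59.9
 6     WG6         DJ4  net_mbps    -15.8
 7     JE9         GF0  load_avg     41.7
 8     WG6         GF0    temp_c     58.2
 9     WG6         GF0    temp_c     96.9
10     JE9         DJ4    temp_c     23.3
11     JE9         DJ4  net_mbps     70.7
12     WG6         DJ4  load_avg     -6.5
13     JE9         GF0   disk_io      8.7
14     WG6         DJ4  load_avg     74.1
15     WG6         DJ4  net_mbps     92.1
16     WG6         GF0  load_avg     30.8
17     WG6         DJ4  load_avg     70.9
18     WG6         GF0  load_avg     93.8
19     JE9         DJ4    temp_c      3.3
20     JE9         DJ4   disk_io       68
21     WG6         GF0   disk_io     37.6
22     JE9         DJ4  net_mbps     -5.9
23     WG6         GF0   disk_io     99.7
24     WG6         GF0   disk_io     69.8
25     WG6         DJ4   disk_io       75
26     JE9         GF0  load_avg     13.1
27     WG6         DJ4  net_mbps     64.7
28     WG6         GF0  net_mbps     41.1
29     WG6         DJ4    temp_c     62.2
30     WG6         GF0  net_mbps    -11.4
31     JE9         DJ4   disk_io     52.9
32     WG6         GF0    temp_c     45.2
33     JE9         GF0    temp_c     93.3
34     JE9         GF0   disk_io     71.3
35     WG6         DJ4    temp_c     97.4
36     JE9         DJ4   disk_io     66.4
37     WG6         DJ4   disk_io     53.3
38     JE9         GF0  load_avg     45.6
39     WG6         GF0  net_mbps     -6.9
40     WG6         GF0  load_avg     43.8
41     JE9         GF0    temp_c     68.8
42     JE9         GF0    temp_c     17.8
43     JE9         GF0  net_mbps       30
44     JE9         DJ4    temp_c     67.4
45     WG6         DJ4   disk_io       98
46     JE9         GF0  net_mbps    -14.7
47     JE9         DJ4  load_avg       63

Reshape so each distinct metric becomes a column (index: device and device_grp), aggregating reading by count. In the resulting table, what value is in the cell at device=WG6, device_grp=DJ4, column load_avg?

Rows with device=WG6, device_grp=DJ4 and metric=load_avg: reading values are -6.5, 74.1, 70.9.
3 rows match — count = 3.

3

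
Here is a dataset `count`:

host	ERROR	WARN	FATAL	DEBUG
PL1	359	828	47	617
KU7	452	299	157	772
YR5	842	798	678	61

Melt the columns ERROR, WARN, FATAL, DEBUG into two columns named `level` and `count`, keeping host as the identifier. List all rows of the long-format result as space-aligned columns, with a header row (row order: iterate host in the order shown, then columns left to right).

host  level  count
PL1   ERROR  359  
PL1   WARN   828  
PL1   FATAL  47   
PL1   DEBUG  617  
KU7   ERROR  452  
KU7   WARN   299  
KU7   FATAL  157  
KU7   DEBUG  772  
YR5   ERROR  842  
YR5   WARN   798  
YR5   FATAL  678  
YR5   DEBUG  61   

Each (host, column) pair becomes one row: 3 × 4 = 12 rows.
For example, (PL1, ERROR) → count=359.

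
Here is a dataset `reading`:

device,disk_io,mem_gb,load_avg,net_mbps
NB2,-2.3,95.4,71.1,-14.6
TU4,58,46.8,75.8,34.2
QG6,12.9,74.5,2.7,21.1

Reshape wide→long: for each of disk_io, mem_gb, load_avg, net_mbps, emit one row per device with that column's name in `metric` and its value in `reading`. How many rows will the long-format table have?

12

3 device values × 4 melted columns = 12 rows.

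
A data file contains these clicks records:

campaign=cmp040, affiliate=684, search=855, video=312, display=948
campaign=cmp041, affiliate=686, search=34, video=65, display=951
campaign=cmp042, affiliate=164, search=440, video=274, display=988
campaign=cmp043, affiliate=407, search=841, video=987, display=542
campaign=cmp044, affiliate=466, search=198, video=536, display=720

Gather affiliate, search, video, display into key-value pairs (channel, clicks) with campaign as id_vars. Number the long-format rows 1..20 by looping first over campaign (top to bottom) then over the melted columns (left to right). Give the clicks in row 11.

20 rows total (5 × 4). Row 11: index ⌊(11-1)/4⌋ = 2 into campaign → cmp042; (11-1) mod 4 = 2 into the melted columns → video.
So row 11 is (cmp042, video, 274); clicks = 274.

274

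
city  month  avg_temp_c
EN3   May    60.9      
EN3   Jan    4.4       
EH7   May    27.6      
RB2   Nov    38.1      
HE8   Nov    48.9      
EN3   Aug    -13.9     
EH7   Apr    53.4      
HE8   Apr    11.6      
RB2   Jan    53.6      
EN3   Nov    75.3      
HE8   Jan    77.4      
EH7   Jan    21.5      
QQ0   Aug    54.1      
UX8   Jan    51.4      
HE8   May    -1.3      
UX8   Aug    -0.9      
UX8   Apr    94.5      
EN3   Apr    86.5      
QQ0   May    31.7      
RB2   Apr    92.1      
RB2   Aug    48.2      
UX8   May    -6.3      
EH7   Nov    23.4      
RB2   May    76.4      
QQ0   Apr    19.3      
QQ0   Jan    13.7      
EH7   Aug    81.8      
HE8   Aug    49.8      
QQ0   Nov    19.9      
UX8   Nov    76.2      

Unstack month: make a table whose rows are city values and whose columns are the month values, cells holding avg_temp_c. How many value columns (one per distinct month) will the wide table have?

5 distinct month values: Jan, May, Nov, Apr, Aug.

5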